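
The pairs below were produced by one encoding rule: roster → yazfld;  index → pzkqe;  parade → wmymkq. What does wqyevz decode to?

person

Shifts by position in roster: pos 0: r→y (+7), pos 1: o→a (+12), pos 2: s→z (+7), pos 3: t→f (+12) — repeating every 2. It's a Vigenère-style cipher with numeric key [7,12]: position i shifts by key[i mod 2].
Undoing it on wqyevz: w−7=p, q−12=e, y−7=r, e−12=s, v−7=o, z−12=n.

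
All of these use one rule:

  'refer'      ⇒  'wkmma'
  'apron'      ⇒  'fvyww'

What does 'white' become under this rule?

The shift increases by 1 at each position, starting from +5: 5, 6, 7, ….
For white: w+5=b, h+6=n, i+7=p, t+8=b, e+9=n.

bnpbn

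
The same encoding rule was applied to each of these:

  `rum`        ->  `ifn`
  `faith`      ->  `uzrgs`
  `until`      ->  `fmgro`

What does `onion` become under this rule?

Letters are reflected about the middle of the alphabet (position → 25−position): Atbash.
Applying it to onion: o↔l, n↔m, i↔r, o↔l, n↔m.

lmrlm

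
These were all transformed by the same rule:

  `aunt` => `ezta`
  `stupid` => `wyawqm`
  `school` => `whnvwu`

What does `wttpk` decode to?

sonic

In aunt: a→e is +4, u→z is +5, n→t is +6, t→a is +7 — the shift increases by 1 each position. Each letter shifts forward by (position + 4), i.e. 4, 5, 6, … — the shift grows by one for each successive letter.
Undoing it on wttpk: w−4=s, t−5=o, t−6=n, p−7=i, k−8=c.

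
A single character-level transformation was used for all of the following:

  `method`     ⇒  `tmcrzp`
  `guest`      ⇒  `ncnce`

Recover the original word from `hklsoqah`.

accident

In method: m→t is +7, e→m is +8, t→c is +9, h→r is +10 — the shift increases by 1 each position. Each letter shifts forward by (position + 7), i.e. 7, 8, 9, … — the shift grows by one for each successive letter.
Decoding hklsoqah: h−7=a, k−8=c, l−9=c, s−10=i, o−11=d, q−12=e, a−13=n, h−14=t.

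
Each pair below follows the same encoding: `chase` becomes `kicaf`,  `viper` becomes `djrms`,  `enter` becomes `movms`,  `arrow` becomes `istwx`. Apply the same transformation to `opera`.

It's a Vigenère-style cipher with numeric key [8,1,2]: position i shifts by key[i mod 3].
For opera: o+8=w, p+1=q, e+2=g, r+8=z, a+1=b.

wqgzb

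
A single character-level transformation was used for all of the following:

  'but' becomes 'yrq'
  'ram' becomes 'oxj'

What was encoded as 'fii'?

Compare letters: b→y is +23, u→r is +23, t→q is +23 — a constant shift. It's a constant shift of +23 (ROT23).
Reversing it on fii: f−23=i, i−23=l, i−23=l.

ill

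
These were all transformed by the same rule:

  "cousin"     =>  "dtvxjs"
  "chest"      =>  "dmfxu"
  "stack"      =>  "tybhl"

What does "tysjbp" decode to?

Shifts by position in cousin: pos 0: c→d (+1), pos 1: o→t (+5), pos 2: u→v (+1), pos 3: s→x (+5) — repeating every 2. It's a Vigenère-style cipher with numeric key [1,5]: position i shifts by key[i mod 2].
Decoding tysjbp: t−1=s, y−5=t, s−1=r, j−5=e, b−1=a, p−5=k.

streak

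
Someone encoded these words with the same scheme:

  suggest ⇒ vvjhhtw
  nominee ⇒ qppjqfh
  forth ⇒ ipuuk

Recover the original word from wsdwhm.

travel

Shifts by position in suggest: pos 0: s→v (+3), pos 1: u→v (+1), pos 2: g→j (+3), pos 3: g→h (+1) — repeating every 2. The shifts repeat in a cycle of length 2: positions 0,1,… shift by +3, +1, then the pattern repeats.
Reversing it on wsdwhm: w−3=t, s−1=r, d−3=a, w−1=v, h−3=e, m−1=l.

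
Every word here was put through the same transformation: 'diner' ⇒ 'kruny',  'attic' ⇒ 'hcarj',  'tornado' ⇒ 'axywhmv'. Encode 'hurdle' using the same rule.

Shifts by position in diner: pos 0: d→k (+7), pos 1: i→r (+9), pos 2: n→u (+7), pos 3: e→n (+9) — repeating every 2. It's a Vigenère-style cipher with numeric key [7,9]: position i shifts by key[i mod 2].
On hurdle: h+7=o, u+9=d, r+7=y, d+9=m, l+7=s, e+9=n.

odymsn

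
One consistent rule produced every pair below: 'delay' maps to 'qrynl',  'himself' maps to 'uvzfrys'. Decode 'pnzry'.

Compare letters: d→q is +13, e→r is +13, l→y is +13 — a constant shift. Every letter moves 13 places later in the alphabet, wrapping around z→a.
Decoding pnzry: p−13=c, n−13=a, z−13=m, r−13=e, y−13=l.

camel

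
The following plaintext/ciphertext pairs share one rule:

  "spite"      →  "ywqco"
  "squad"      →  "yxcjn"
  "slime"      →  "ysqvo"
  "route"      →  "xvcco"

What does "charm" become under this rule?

In spite: s→y is +6, p→w is +7, i→q is +8, t→c is +9 — the shift increases by 1 each position. Letter i (0-indexed) is shifted by i+6, so successive shifts are 6, 7, 8, ….
On charm: c+6=i, h+7=o, a+8=i, r+9=a, m+10=w.

ioiaw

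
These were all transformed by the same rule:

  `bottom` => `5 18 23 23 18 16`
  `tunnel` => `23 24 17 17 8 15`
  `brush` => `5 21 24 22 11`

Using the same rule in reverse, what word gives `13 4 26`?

jaw

b is letter #2 and maps to 5: an offset of 3. Letters become their 1-based position plus 3 (so a→4, b→5, …).
Reversing it on 13 4 26: 13→(13−3)÷1=10=j, 4→(4−3)÷1=1=a, 26→(26−3)÷1=23=w.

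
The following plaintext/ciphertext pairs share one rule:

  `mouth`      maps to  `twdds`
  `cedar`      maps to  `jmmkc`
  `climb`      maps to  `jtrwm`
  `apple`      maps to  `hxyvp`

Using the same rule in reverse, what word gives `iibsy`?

basin

In mouth: m→t is +7, o→w is +8, u→d is +9, t→d is +10 — the shift increases by 1 each position. Each letter shifts forward by (position + 7), i.e. 7, 8, 9, … — the shift grows by one for each successive letter.
Undoing it on iibsy: i−7=b, i−8=a, b−9=s, s−10=i, y−11=n.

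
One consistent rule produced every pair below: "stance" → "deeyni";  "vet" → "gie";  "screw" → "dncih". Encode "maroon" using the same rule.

xecssy

Vowels shift forward by 4 and consonants shift forward by 11.
On maroon: m(cons)+11=x, a(vowel)+4=e, r(cons)+11=c, o(vowel)+4=s, o(vowel)+4=s, n(cons)+11=y.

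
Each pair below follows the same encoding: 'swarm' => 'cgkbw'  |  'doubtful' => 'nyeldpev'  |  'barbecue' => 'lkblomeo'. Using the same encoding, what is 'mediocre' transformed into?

wonsymbo

Compare letters: s→c is +10, w→g is +10, a→k is +10 — a constant shift. This is a Caesar cipher with shift 10.
On mediocre: m+10=w, e+10=o, d+10=n, i+10=s, o+10=y, c+10=m, r+10=b, e+10=o.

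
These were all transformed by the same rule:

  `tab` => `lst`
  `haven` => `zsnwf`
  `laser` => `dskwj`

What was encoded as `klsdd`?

Compare letters: t→l is +18, a→s is +18, b→t is +18 — a constant shift. Each letter is shifted forward by 18 in the alphabet (a Caesar shift of +18).
Decoding klsdd: k−18=s, l−18=t, s−18=a, d−18=l, d−18=l.

stall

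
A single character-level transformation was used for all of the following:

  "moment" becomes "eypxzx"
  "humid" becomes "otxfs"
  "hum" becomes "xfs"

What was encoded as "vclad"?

spark

The output letters match the input read backwards, each shifted +11: moment reversed is tnemom. The word is reversed, then every letter is shifted forward by 11.
Undoing it on vclad: shift back: v−11=k, c−11=r, l−11=a, a−11=p, d−11=s → kraps; then reverse → spark.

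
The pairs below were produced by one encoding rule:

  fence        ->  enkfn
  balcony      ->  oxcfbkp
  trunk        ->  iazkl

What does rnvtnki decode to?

f(5)→e(4) and e(4)→n(13) fit y≡17x+23 (mod 26); the inverse of 17 mod 26 is 23. This is an affine cipher: with a=0,…,z=25, each position x becomes (17x+23) mod 26.
Reversing it on rnvtnki: r(17)→23·(17−23)≡18=s; n(13)→23·(13−23)≡4=e; v(21)→23·(21−23)≡6=g; t(19)→23·(19−23)≡12=m; n(13)→23·(13−23)≡4=e; k(10)→23·(10−23)≡13=n; i(8)→23·(8−23)≡19=t (all mod 26).

segment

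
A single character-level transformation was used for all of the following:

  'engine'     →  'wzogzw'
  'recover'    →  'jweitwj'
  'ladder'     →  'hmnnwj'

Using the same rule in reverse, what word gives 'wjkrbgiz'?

eruption

Treating letters as 0–25, the rule is x ↦ 9x + 12 (mod 26).
Decoding wjkrbgiz: w(22)→3·(22−12)≡4=e; j(9)→3·(9−12)≡17=r; k(10)→3·(10−12)≡20=u; r(17)→3·(17−12)≡15=p; b(1)→3·(1−12)≡19=t; g(6)→3·(6−12)≡8=i; i(8)→3·(8−12)≡14=o; z(25)→3·(25−12)≡13=n (all mod 26).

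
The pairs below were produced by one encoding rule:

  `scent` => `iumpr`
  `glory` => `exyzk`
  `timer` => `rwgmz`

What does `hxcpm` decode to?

Each letter's alphabet position (a=0..z=25) is mapped through 9·x+2 mod 26 — an affine cipher.
Reversing it on hxcpm: h(7)→3·(7−2)≡15=p; x(23)→3·(23−2)≡11=l; c(2)→3·(2−2)≡0=a; p(15)→3·(15−2)≡13=n; m(12)→3·(12−2)≡4=e (all mod 26).

plane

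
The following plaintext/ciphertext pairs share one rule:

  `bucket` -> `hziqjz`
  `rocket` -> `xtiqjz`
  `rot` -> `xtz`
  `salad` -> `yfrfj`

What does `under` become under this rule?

ztjjx

The shift depends on letter class: consonant b→h is +6, but vowel u→z is +5. The rule splits by letter class: vowels +5, consonants +6.
On under: u(vowel)+5=z, n(cons)+6=t, d(cons)+6=j, e(vowel)+5=j, r(cons)+6=x.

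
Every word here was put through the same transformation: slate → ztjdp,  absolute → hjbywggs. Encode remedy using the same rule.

In slate: s→z is +7, l→t is +8, a→j is +9, t→d is +10 — the shift increases by 1 each position. The shift increases by 1 at each position, starting from +7: 7, 8, 9, ….
On remedy: r+7=y, e+8=m, m+9=v, e+10=o, d+11=o, y+12=k.

ymvook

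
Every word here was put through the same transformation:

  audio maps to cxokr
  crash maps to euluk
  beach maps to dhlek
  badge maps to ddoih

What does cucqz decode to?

arrow

The shifts repeat in a cycle of length 3: positions 0,1,… shift by +2, +3, +11, then the pattern repeats.
Decoding cucqz: c−2=a, u−3=r, c−11=r, q−2=o, z−3=w.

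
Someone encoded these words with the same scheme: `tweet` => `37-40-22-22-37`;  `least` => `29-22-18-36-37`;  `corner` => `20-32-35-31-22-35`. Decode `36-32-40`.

sow

Each letter is replaced by its alphabet position (a=1..z=26) + 17.
Decoding 36-32-40: 36→(36−17)÷1=19=s, 32→(32−17)÷1=15=o, 40→(40−17)÷1=23=w.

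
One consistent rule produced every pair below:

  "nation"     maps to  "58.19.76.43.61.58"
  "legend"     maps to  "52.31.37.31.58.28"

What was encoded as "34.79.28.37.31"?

n(#14)→58 and a(#1)→19: differences scale by 3, so n = 3·pos + 16. Each letter becomes 3×(its alphabet position, a=1..z=26) + 16.
Reversing it on 34.79.28.37.31: 34→(34−16)÷3=6=f, 79→(79−16)÷3=21=u, 28→(28−16)÷3=4=d, 37→(37−16)÷3=7=g, 31→(31−16)÷3=5=e.

fudge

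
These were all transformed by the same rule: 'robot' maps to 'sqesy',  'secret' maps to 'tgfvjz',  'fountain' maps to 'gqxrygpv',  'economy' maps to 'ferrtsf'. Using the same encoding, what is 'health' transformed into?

Each letter shifts forward by (position + 1), i.e. 1, 2, 3, … — the shift grows by one for each successive letter.
Applying it to health: h+1=i, e+2=g, a+3=d, l+4=p, t+5=y, h+6=n.

igdpyn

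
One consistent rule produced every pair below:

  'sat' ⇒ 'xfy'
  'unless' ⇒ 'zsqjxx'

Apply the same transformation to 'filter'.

knqyjw

This is a Caesar cipher with shift 5.
For filter: f+5=k, i+5=n, l+5=q, t+5=y, e+5=j, r+5=w.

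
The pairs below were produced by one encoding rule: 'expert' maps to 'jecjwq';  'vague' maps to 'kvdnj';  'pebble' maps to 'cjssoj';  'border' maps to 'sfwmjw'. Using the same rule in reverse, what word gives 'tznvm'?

squad

e(4)→j(9) and x(23)→e(4) fit y≡23x+21 (mod 26); the inverse of 23 mod 26 is 17. This is an affine cipher: with a=0,…,z=25, each position x becomes (23x+21) mod 26.
Undoing it on tznvm: t(19)→17·(19−21)≡18=s; z(25)→17·(25−21)≡16=q; n(13)→17·(13−21)≡20=u; v(21)→17·(21−21)≡0=a; m(12)→17·(12−21)≡3=d (all mod 26).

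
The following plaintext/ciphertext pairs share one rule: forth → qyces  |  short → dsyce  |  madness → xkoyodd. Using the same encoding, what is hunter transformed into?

seyeoc

The shift depends on letter class: consonant f→q is +11, but vowel o→y is +10. The rule splits by letter class: vowels +10, consonants +11.
On hunter: h(cons)+11=s, u(vowel)+10=e, n(cons)+11=y, t(cons)+11=e, e(vowel)+10=o, r(cons)+11=c.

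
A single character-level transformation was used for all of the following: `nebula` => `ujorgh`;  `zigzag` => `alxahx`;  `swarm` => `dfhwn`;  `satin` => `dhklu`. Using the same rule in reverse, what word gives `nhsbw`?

major

n(13)→u(20) and e(4)→j(9) fit y≡7x+7 (mod 26); the inverse of 7 mod 26 is 15. Treating letters as 0–25, the rule is x ↦ 7x + 7 (mod 26).
Undoing it on nhsbw: n(13)→15·(13−7)≡12=m; h(7)→15·(7−7)≡0=a; s(18)→15·(18−7)≡9=j; b(1)→15·(1−7)≡14=o; w(22)→15·(22−7)≡17=r (all mod 26).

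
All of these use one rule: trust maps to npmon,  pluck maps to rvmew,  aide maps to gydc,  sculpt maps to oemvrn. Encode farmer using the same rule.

bgpucp

t(19)→n(13) and r(17)→p(15) fit y≡25x+6 (mod 26); the inverse of 25 mod 26 is 25. Treating letters as 0–25, the rule is x ↦ 25x + 6 (mod 26).
For farmer: f(5)→25·5+6≡1=b; a(0)→25·0+6≡6=g; r(17)→25·17+6≡15=p; m(12)→25·12+6≡20=u; e(4)→25·4+6≡2=c; r(17)→25·17+6≡15=p (all mod 26).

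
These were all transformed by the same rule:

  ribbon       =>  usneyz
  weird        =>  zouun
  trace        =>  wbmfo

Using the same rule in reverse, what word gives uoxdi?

It's a Vigenère-style cipher with numeric key [3,10,12]: position i shifts by key[i mod 3].
Reversing it on uoxdi: u−3=r, o−10=e, x−12=l, d−3=a, i−10=y.

relay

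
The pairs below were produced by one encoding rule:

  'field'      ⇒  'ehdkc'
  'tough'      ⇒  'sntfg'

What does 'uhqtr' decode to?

virus

Compare letters: f→e is +25, i→h is +25, e→d is +25 — a constant shift. Every letter moves 25 places later in the alphabet, wrapping around z→a.
Decoding uhqtr: u−25=v, h−25=i, q−25=r, t−25=u, r−25=s.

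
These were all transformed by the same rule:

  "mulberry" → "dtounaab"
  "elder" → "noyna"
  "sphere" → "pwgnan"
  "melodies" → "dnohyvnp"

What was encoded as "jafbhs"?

m(12)→d(3) and u(20)→t(19) fit y≡15x+5 (mod 26); the inverse of 15 mod 26 is 7. Each letter's alphabet position (a=0..z=25) is mapped through 15·x+5 mod 26 — an affine cipher.
Decoding jafbhs: j(9)→7·(9−5)≡2=c; a(0)→7·(0−5)≡17=r; f(5)→7·(5−5)≡0=a; b(1)→7·(1−5)≡24=y; h(7)→7·(7−5)≡14=o; s(18)→7·(18−5)≡13=n (all mod 26).

crayon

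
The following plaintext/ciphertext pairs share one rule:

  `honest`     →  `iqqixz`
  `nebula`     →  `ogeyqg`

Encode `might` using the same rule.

nkjly

The shift increases by 1 at each position, starting from +1: 1, 2, 3, ….
For might: m+1=n, i+2=k, g+3=j, h+4=l, t+5=y.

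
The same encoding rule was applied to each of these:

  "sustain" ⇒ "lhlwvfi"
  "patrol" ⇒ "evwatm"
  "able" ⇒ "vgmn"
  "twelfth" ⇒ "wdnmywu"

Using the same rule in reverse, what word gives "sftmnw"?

s(18)→l(11) and u(20)→h(7) fit y≡11x+21 (mod 26); the inverse of 11 mod 26 is 19. Each letter's alphabet position (a=0..z=25) is mapped through 11·x+21 mod 26 — an affine cipher.
Decoding sftmnw: s(18)→19·(18−21)≡21=v; f(5)→19·(5−21)≡8=i; t(19)→19·(19−21)≡14=o; m(12)→19·(12−21)≡11=l; n(13)→19·(13−21)≡4=e; w(22)→19·(22−21)≡19=t (all mod 26).

violet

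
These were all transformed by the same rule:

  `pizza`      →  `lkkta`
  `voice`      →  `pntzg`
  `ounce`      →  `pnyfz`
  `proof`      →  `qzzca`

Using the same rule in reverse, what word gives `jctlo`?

The output letters match the input read backwards, each shifted +11: pizza reversed is azzip. Read the word backwards and shift each letter +11.
Undoing it on jctlo: shift back: j−11=y, c−11=r, t−11=i, l−11=a, o−11=d → yriad; then reverse → dairy.

dairy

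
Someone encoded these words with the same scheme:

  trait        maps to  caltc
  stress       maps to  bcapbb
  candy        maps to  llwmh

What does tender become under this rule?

The rule splits by letter class: vowels +11, consonants +9.
For tender: t(cons)+9=c, e(vowel)+11=p, n(cons)+9=w, d(cons)+9=m, e(vowel)+11=p, r(cons)+9=a.

cpwmpa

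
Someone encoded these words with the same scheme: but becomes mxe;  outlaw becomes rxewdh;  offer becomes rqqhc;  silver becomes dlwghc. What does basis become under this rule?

mddld

The shift depends on letter class: consonant b→m is +11, but vowel u→x is +3. The rule splits by letter class: vowels +3, consonants +11.
For basis: b(cons)+11=m, a(vowel)+3=d, s(cons)+11=d, i(vowel)+3=l, s(cons)+11=d.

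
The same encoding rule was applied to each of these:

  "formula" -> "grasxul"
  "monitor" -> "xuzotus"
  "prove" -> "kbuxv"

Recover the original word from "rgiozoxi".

The word is reversed, then every letter is shifted forward by 6.
Reversing it on rgiozoxi: shift back: r−6=l, g−6=a, i−6=c, o−6=i, z−6=t, o−6=i, x−6=r, i−6=c → lacitirc; then reverse → critical.

critical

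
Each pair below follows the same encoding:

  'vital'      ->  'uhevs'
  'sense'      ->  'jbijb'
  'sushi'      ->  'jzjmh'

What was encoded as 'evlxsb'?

tackle

Treating letters as 0–25, the rule is x ↦ 21x + 21 (mod 26).
Undoing it on evlxsb: e(4)→5·(4−21)≡19=t; v(21)→5·(21−21)≡0=a; l(11)→5·(11−21)≡2=c; x(23)→5·(23−21)≡10=k; s(18)→5·(18−21)≡11=l; b(1)→5·(1−21)≡4=e (all mod 26).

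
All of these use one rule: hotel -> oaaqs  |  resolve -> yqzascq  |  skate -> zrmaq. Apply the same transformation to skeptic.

zrqwauj

The rule splits by letter class: vowels +12, consonants +7.
On skeptic: s(cons)+7=z, k(cons)+7=r, e(vowel)+12=q, p(cons)+7=w, t(cons)+7=a, i(vowel)+12=u, c(cons)+7=j.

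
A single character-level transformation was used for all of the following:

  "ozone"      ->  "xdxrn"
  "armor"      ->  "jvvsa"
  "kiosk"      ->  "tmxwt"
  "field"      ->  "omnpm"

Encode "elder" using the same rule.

Shifts by position in ozone: pos 0: o→x (+9), pos 1: z→d (+4), pos 2: o→x (+9), pos 3: n→r (+4) — repeating every 2. The shifts repeat in a cycle of length 2: positions 0,1,… shift by +9, +4, then the pattern repeats.
Applying it to elder: e+9=n, l+4=p, d+9=m, e+4=i, r+9=a.

npmia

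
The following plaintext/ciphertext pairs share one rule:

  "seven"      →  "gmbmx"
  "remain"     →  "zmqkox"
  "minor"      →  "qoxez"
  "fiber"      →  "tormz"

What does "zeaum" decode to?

rogue

s(18)→g(6) and e(4)→m(12) fit y≡7x+10 (mod 26); the inverse of 7 mod 26 is 15. Treating letters as 0–25, the rule is x ↦ 7x + 10 (mod 26).
Reversing it on zeaum: z(25)→15·(25−10)≡17=r; e(4)→15·(4−10)≡14=o; a(0)→15·(0−10)≡6=g; u(20)→15·(20−10)≡20=u; m(12)→15·(12−10)≡4=e (all mod 26).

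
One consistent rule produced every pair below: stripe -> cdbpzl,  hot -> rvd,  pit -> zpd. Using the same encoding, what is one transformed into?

vxl

The shift depends on letter class: consonant s→c is +10, but vowel i→p is +7. Two shifts are in play — +7 for a/e/i/o/u, +10 for every other letter.
For one: o(vowel)+7=v, n(cons)+10=x, e(vowel)+7=l.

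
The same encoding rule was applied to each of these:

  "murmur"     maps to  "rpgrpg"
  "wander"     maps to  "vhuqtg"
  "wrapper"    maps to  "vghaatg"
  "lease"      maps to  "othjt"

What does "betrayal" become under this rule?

Treating letters as 0–25, the rule is x ↦ 3x + 7 (mod 26).
On betrayal: b(1)→3·1+7≡10=k; e(4)→3·4+7≡19=t; t(19)→3·19+7≡12=m; r(17)→3·17+7≡6=g; a(0)→3·0+7≡7=h; y(24)→3·24+7≡1=b; a(0)→3·0+7≡7=h; l(11)→3·11+7≡14=o (all mod 26).

ktmghbho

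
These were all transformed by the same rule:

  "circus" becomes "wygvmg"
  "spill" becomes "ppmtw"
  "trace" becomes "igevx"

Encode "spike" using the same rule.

iomtw

Two steps: reverse the string, then apply a Caesar shift of +4.
On spike: reverse → ekips; then shift: e+4=i, k+4=o, i+4=m, p+4=t, s+4=w.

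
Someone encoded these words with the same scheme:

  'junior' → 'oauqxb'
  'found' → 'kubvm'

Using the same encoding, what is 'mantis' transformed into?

rgubrc

Letter i (0-indexed) is shifted by i+5, so successive shifts are 5, 6, 7, ….
On mantis: m+5=r, a+6=g, n+7=u, t+8=b, i+9=r, s+10=c.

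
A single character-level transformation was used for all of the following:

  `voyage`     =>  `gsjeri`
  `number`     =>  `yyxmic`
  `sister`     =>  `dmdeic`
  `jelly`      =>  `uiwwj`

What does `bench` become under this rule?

miyns

The shift depends on letter class: consonant v→g is +11, but vowel o→s is +4. The rule splits by letter class: vowels +4, consonants +11.
For bench: b(cons)+11=m, e(vowel)+4=i, n(cons)+11=y, c(cons)+11=n, h(cons)+11=s.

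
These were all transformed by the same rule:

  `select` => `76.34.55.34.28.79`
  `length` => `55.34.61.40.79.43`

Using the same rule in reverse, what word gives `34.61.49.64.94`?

s(#19)→76 and e(#5)→34: differences scale by 3, so n = 3·pos + 19. Each letter becomes 3×(its alphabet position, a=1..z=26) + 19.
Decoding 34.61.49.64.94: 34→(34−19)÷3=5=e, 61→(61−19)÷3=14=n, 49→(49−19)÷3=10=j, 64→(64−19)÷3=15=o, 94→(94−19)÷3=25=y.

enjoy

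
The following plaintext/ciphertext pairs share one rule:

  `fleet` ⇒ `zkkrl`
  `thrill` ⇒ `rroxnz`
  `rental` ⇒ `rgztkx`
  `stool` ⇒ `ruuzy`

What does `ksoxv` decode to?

The output letters match the input read backwards, each shifted +6: fleet reversed is teelf. Two steps: reverse the string, then apply a Caesar shift of +6.
Undoing it on ksoxv: shift back: k−6=e, s−6=m, o−6=i, x−6=r, v−6=p → emirp; then reverse → prime.

prime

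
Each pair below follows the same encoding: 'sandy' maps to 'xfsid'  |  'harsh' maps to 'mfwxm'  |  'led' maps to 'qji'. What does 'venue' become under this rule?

ajszj

Compare letters: s→x is +5, a→f is +5, n→s is +5 — a constant shift. Each letter is shifted forward by 5 in the alphabet (a Caesar shift of +5).
On venue: v+5=a, e+5=j, n+5=s, u+5=z, e+5=j.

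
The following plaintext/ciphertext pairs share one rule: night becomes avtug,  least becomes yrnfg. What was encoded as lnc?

Compare letters: n→a is +13, i→v is +13, g→t is +13 — a constant shift. Every letter moves 13 places later in the alphabet, wrapping around z→a.
Decoding lnc: l−13=y, n−13=a, c−13=p.

yap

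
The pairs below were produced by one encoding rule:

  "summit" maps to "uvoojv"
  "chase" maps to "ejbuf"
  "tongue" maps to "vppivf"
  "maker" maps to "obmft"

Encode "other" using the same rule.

The rule splits by letter class: vowels +1, consonants +2.
For other: o(vowel)+1=p, t(cons)+2=v, h(cons)+2=j, e(vowel)+1=f, r(cons)+2=t.

pvjft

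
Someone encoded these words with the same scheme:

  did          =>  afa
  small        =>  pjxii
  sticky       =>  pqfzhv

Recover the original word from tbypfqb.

Compare letters: d→a is +23, i→f is +23, d→a is +23 — a constant shift. Each letter is shifted forward by 23 in the alphabet (a Caesar shift of +23).
Decoding tbypfqb: t−23=w, b−23=e, y−23=b, p−23=s, f−23=i, q−23=t, b−23=e.

website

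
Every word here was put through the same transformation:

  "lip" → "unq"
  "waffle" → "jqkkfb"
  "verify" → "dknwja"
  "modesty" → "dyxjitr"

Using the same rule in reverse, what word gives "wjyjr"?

The output letters match the input read backwards, each shifted +5: lip reversed is pil. Two steps: reverse the string, then apply a Caesar shift of +5.
Decoding wjyjr: shift back: w−5=r, j−5=e, y−5=t, j−5=e, r−5=m → retem; then reverse → meter.

meter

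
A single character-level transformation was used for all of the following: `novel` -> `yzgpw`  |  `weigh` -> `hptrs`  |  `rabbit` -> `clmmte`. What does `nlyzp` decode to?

Compare letters: n→y is +11, o→z is +11, v→g is +11 — a constant shift. It's a constant shift of +11 (ROT11).
Decoding nlyzp: n−11=c, l−11=a, y−11=n, z−11=o, p−11=e.

canoe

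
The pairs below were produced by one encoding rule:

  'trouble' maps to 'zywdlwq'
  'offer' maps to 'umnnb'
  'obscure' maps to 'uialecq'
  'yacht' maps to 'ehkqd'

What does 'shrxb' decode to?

In trouble: t→z is +6, r→y is +7, o→w is +8, u→d is +9 — the shift increases by 1 each position. The shift increases by 1 at each position, starting from +6: 6, 7, 8, ….
Reversing it on shrxb: s−6=m, h−7=a, r−8=j, x−9=o, b−10=r.

major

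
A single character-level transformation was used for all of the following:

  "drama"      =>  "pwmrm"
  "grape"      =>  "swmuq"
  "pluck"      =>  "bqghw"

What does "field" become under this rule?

rnqqp

Shifts by position in drama: pos 0: d→p (+12), pos 1: r→w (+5), pos 2: a→m (+12), pos 3: m→r (+5) — repeating every 2. A repeating key of period 2 is used — shifts +12, +5 over and over.
For field: f+12=r, i+5=n, e+12=q, l+5=q, d+12=p.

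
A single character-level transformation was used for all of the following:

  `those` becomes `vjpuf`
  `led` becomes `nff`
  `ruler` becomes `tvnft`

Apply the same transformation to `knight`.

mpjijv

The shift depends on letter class: consonant t→v is +2, but vowel o→p is +1. Two shifts are in play — +1 for a/e/i/o/u, +2 for every other letter.
For knight: k(cons)+2=m, n(cons)+2=p, i(vowel)+1=j, g(cons)+2=i, h(cons)+2=j, t(cons)+2=v.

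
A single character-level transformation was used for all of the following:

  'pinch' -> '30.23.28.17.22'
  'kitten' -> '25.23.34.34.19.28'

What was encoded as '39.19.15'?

yea

p is letter #16 and maps to 30: an offset of 14. Each letter is replaced by its alphabet position (a=1..z=26) + 14.
Reversing it on 39.19.15: 39→(39−14)÷1=25=y, 19→(19−14)÷1=5=e, 15→(15−14)÷1=1=a.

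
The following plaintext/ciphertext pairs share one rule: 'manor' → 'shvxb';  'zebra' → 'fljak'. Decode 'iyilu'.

In manor: m→s is +6, a→h is +7, n→v is +8, o→x is +9 — the shift increases by 1 each position. The shift increases by 1 at each position, starting from +6: 6, 7, 8, ….
Undoing it on iyilu: i−6=c, y−7=r, i−8=a, l−9=c, u−10=k.

crack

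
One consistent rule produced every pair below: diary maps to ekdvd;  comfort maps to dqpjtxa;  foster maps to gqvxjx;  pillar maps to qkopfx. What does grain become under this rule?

In diary: d→e is +1, i→k is +2, a→d is +3, r→v is +4 — the shift increases by 1 each position. The shift increases by 1 at each position, starting from +1: 1, 2, 3, ….
On grain: g+1=h, r+2=t, a+3=d, i+4=m, n+5=s.

htdms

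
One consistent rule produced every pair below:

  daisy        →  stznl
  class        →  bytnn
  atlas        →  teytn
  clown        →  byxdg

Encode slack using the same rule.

nytbh

d(3)→s(18) and a(0)→t(19) fit y≡17x+19 (mod 26); the inverse of 17 mod 26 is 23. This is an affine cipher: with a=0,…,z=25, each position x becomes (17x+19) mod 26.
On slack: s(18)→17·18+19≡13=n; l(11)→17·11+19≡24=y; a(0)→17·0+19≡19=t; c(2)→17·2+19≡1=b; k(10)→17·10+19≡7=h (all mod 26).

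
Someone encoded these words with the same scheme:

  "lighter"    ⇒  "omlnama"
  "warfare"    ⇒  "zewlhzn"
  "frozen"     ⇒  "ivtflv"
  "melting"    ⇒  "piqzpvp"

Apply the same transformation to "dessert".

In lighter: l→o is +3, i→m is +4, g→l is +5, h→n is +6 — the shift increases by 1 each position. The shift increases by 1 at each position, starting from +3: 3, 4, 5, ….
Applying it to dessert: d+3=g, e+4=i, s+5=x, s+6=y, e+7=l, r+8=z, t+9=c.

gixylzc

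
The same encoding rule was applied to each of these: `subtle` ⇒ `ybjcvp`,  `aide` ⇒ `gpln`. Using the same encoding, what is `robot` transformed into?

In subtle: s→y is +6, u→b is +7, b→j is +8, t→c is +9 — the shift increases by 1 each position. The shift increases by 1 at each position, starting from +6: 6, 7, 8, ….
Applying it to robot: r+6=x, o+7=v, b+8=j, o+9=x, t+10=d.

xvjxd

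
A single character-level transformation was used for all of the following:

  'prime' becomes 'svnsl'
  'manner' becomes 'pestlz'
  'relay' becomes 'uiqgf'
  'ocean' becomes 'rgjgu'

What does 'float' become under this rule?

iptga

In prime: p→s is +3, r→v is +4, i→n is +5, m→s is +6 — the shift increases by 1 each position. The shift increases by 1 at each position, starting from +3: 3, 4, 5, ….
On float: f+3=i, l+4=p, o+5=t, a+6=g, t+7=a.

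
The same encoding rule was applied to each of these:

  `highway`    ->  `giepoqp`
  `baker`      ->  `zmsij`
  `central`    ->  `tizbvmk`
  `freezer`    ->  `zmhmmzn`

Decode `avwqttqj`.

billions

The output letters match the input read backwards, each shifted +8: highway reversed is yawhgih. Read the word backwards and shift each letter +8.
Reversing it on avwqttqj: shift back: a−8=s, v−8=n, w−8=o, q−8=i, t−8=l, t−8=l, q−8=i, j−8=b → snoillib; then reverse → billions.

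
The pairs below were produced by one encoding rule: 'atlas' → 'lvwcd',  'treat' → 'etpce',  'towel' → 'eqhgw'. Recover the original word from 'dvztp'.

Shifts by position in atlas: pos 0: a→l (+11), pos 1: t→v (+2), pos 2: l→w (+11), pos 3: a→c (+2) — repeating every 2. A repeating key of period 2 is used — shifts +11, +2 over and over.
Decoding dvztp: d−11=s, v−2=t, z−11=o, t−2=r, p−11=e.

store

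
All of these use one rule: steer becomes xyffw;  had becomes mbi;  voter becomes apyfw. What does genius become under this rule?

lfsjvx

The shift depends on letter class: consonant s→x is +5, but vowel e→f is +1. Vowels shift forward by 1 and consonants shift forward by 5.
On genius: g(cons)+5=l, e(vowel)+1=f, n(cons)+5=s, i(vowel)+1=j, u(vowel)+1=v, s(cons)+5=x.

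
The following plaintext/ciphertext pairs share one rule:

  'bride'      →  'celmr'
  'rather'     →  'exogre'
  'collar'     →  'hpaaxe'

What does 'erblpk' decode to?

region

b(1)→c(2) and r(17)→e(4) fit y≡5x+23 (mod 26); the inverse of 5 mod 26 is 21. Each letter's alphabet position (a=0..z=25) is mapped through 5·x+23 mod 26 — an affine cipher.
Reversing it on erblpk: e(4)→21·(4−23)≡17=r; r(17)→21·(17−23)≡4=e; b(1)→21·(1−23)≡6=g; l(11)→21·(11−23)≡8=i; p(15)→21·(15−23)≡14=o; k(10)→21·(10−23)≡13=n (all mod 26).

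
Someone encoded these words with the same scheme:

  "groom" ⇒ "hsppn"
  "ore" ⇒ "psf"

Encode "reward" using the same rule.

Compare letters: g→h is +1, r→s is +1, o→p is +1 — a constant shift. Every letter moves 1 place later in the alphabet, wrapping around z→a.
For reward: r+1=s, e+1=f, w+1=x, a+1=b, r+1=s, d+1=e.

sfxbse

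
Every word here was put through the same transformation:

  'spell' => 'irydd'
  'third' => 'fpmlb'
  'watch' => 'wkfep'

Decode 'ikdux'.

salon

s(18)→i(8) and p(15)→r(17) fit y≡23x+10 (mod 26); the inverse of 23 mod 26 is 17. This is an affine cipher: with a=0,…,z=25, each position x becomes (23x+10) mod 26.
Reversing it on ikdux: i(8)→17·(8−10)≡18=s; k(10)→17·(10−10)≡0=a; d(3)→17·(3−10)≡11=l; u(20)→17·(20−10)≡14=o; x(23)→17·(23−10)≡13=n (all mod 26).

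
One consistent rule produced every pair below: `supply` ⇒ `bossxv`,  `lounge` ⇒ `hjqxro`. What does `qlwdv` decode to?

satin

The output letters match the input read backwards, each shifted +3: supply reversed is ylppus. The word is reversed, then every letter is shifted forward by 3.
Undoing it on qlwdv: shift back: q−3=n, l−3=i, w−3=t, d−3=a, v−3=s → nitas; then reverse → satin.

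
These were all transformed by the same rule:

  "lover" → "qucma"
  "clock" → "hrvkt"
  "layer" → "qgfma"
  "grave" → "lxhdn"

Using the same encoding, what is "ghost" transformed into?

In lover: l→q is +5, o→u is +6, v→c is +7, e→m is +8 — the shift increases by 1 each position. Each letter shifts forward by (position + 5), i.e. 5, 6, 7, … — the shift grows by one for each successive letter.
Applying it to ghost: g+5=l, h+6=n, o+7=v, s+8=a, t+9=c.

lnvac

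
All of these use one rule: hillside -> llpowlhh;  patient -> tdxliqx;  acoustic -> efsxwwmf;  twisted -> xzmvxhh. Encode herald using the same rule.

lhvdpg

Shifts by position in hillside: pos 0: h→l (+4), pos 1: i→l (+3), pos 2: l→p (+4), pos 3: l→o (+3) — repeating every 2. The shifts repeat in a cycle of length 2: positions 0,1,… shift by +4, +3, then the pattern repeats.
On herald: h+4=l, e+3=h, r+4=v, a+3=d, l+4=p, d+3=g.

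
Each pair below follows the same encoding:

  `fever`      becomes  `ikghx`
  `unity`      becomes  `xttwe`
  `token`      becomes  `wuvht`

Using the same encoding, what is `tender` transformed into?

Shifts by position in fever: pos 0: f→i (+3), pos 1: e→k (+6), pos 2: v→g (+11), pos 3: e→h (+3), pos 4: r→x (+6) — repeating every 3. The shifts repeat in a cycle of length 3: positions 0,1,… shift by +3, +6, +11, then the pattern repeats.
For tender: t+3=w, e+6=k, n+11=y, d+3=g, e+6=k, r+11=c.

wkygkc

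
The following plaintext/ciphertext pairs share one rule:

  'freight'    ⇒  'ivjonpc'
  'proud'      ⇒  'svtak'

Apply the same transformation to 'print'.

svnta

In freight: f→i is +3, r→v is +4, e→j is +5, i→o is +6 — the shift increases by 1 each position. The shift increases by 1 at each position, starting from +3: 3, 4, 5, ….
On print: p+3=s, r+4=v, i+5=n, n+6=t, t+7=a.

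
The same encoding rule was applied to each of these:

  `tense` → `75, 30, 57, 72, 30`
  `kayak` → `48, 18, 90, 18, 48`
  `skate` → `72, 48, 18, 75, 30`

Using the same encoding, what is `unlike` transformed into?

78, 57, 51, 42, 48, 30

t(#20)→75 and e(#5)→30: differences scale by 3, so n = 3·pos + 15. The formula is n = 3×(alphabet index, a=1) + 15.
On unlike: u=21→78, n=14→57, l=12→51, i=9→42, k=11→48, e=5→30.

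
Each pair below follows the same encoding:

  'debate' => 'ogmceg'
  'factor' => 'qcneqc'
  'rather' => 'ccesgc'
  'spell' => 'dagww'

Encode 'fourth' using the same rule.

The shift depends on letter class: consonant d→o is +11, but vowel e→g is +2. The rule splits by letter class: vowels +2, consonants +11.
Applying it to fourth: f(cons)+11=q, o(vowel)+2=q, u(vowel)+2=w, r(cons)+11=c, t(cons)+11=e, h(cons)+11=s.

qqwces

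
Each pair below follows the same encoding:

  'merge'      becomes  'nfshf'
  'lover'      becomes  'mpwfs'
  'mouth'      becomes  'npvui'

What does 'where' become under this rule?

Compare letters: m→n is +1, e→f is +1, r→s is +1 — a constant shift. Each letter is shifted forward by 1 in the alphabet (a Caesar shift of +1).
For where: w+1=x, h+1=i, e+1=f, r+1=s, e+1=f.

xifsf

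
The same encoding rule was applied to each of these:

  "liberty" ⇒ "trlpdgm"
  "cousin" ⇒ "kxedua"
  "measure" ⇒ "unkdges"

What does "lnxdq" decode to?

dense

In liberty: l→t is +8, i→r is +9, b→l is +10, e→p is +11 — the shift increases by 1 each position. Letter i (0-indexed) is shifted by i+8, so successive shifts are 8, 9, 10, ….
Decoding lnxdq: l−8=d, n−9=e, x−10=n, d−11=s, q−12=e.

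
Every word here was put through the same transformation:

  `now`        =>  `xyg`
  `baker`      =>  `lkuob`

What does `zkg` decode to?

Compare letters: n→x is +10, o→y is +10, w→g is +10 — a constant shift. Every letter moves 10 places later in the alphabet, wrapping around z→a.
Undoing it on zkg: z−10=p, k−10=a, g−10=w.

paw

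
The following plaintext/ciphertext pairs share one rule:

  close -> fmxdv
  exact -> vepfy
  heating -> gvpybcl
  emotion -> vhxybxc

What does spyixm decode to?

patrol

Treating letters as 0–25, the rule is x ↦ 21x + 15 (mod 26).
Reversing it on spyixm: s(18)→5·(18−15)≡15=p; p(15)→5·(15−15)≡0=a; y(24)→5·(24−15)≡19=t; i(8)→5·(8−15)≡17=r; x(23)→5·(23−15)≡14=o; m(12)→5·(12−15)≡11=l (all mod 26).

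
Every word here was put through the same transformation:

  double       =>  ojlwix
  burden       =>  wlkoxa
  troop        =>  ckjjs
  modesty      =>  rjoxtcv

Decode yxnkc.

heart

This is an affine cipher: with a=0,…,z=25, each position x becomes (9x+13) mod 26.
Decoding yxnkc: y(24)→3·(24−13)≡7=h; x(23)→3·(23−13)≡4=e; n(13)→3·(13−13)≡0=a; k(10)→3·(10−13)≡17=r; c(2)→3·(2−13)≡19=t (all mod 26).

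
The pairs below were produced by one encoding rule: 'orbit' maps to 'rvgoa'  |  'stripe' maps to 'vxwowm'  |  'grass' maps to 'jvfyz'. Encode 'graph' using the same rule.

The shift increases by 1 at each position, starting from +3: 3, 4, 5, ….
On graph: g+3=j, r+4=v, a+5=f, p+6=v, h+7=o.

jvfvo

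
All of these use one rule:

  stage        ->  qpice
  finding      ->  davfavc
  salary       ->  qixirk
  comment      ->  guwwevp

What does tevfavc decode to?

pending

s(18)→q(16) and t(19)→p(15) fit y≡25x+8 (mod 26); the inverse of 25 mod 26 is 25. This is an affine cipher: with a=0,…,z=25, each position x becomes (25x+8) mod 26.
Reversing it on tevfavc: t(19)→25·(19−8)≡15=p; e(4)→25·(4−8)≡4=e; v(21)→25·(21−8)≡13=n; f(5)→25·(5−8)≡3=d; a(0)→25·(0−8)≡8=i; v(21)→25·(21−8)≡13=n; c(2)→25·(2−8)≡6=g (all mod 26).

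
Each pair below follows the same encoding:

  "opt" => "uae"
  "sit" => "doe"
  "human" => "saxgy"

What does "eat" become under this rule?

The shift depends on letter class: consonant p→a is +11, but vowel o→u is +6. The rule splits by letter class: vowels +6, consonants +11.
Applying it to eat: e(vowel)+6=k, a(vowel)+6=g, t(cons)+11=e.

kge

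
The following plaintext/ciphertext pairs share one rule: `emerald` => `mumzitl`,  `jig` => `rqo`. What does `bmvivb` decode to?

Compare letters: e→m is +8, m→u is +8, e→m is +8 — a constant shift. It's a constant shift of +8 (ROT8).
Reversing it on bmvivb: b−8=t, m−8=e, v−8=n, i−8=a, v−8=n, b−8=t.

tenant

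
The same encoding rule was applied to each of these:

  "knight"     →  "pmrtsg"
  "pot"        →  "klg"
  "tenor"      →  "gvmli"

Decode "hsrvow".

shield

Each pair mirrors across the alphabet (k↔p, n↔m, i↔r): positions sum to 25. Each letter is replaced by its mirror in the alphabet: a↔z, b↔y, c↔x, and so on (the Atbash cipher).
Reversing it on hsrvow: h↔s, s↔h, r↔i, v↔e, o↔l, w↔d.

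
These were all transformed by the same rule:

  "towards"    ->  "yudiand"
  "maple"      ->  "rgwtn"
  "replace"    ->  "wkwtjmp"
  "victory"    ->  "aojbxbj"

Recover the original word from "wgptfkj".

railway

In towards: t→y is +5, o→u is +6, w→d is +7, a→i is +8 — the shift increases by 1 each position. Each letter shifts forward by (position + 5), i.e. 5, 6, 7, … — the shift grows by one for each successive letter.
Decoding wgptfkj: w−5=r, g−6=a, p−7=i, t−8=l, f−9=w, k−10=a, j−11=y.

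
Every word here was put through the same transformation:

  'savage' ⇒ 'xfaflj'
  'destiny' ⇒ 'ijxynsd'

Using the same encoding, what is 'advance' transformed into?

fiafshj

Compare letters: s→x is +5, a→f is +5, v→a is +5 — a constant shift. Each letter is shifted forward by 5 in the alphabet (a Caesar shift of +5).
For advance: a+5=f, d+5=i, v+5=a, a+5=f, n+5=s, c+5=h, e+5=j.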